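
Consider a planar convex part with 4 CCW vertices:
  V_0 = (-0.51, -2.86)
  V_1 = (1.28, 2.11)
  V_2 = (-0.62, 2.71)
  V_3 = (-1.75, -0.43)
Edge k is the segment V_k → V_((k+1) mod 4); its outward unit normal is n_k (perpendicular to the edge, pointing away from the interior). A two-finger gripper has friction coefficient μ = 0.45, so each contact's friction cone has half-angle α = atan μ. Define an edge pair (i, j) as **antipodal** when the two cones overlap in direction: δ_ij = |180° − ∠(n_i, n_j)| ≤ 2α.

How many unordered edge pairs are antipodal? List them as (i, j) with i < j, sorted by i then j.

α = atan 0.45 = 24.23°;  2α = 48.46°
n_0 = (+0.9408, -0.3389)
n_1 = (+0.3011, +0.9536)
n_2 = (-0.9409, +0.3386)
n_3 = (-0.8907, -0.4545)
  (0,1): δ = 87.72°  ·
  (0,2): δ = 0.01°  ✓
  (0,3): δ = 46.84°  ✓
  (1,2): δ = 92.27°  ·
  (1,3): δ = 45.44°  ✓
  (2,3): δ = 133.17°  ·
antipodal pairs: 3

count = 3; pairs: (0,2), (0,3), (1,3)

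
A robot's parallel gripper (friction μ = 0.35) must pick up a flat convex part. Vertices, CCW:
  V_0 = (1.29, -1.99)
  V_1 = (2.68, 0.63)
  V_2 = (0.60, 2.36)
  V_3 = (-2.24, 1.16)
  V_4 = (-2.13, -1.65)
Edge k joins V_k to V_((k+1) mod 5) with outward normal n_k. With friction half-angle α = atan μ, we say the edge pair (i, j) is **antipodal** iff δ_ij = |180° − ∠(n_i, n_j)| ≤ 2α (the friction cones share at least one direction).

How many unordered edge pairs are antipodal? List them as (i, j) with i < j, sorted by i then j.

α = atan 0.35 = 19.29°;  2α = 38.58°
n_0 = (+0.8834, -0.4687)
n_1 = (+0.6395, +0.7688)
n_2 = (-0.3892, +0.9211)
n_3 = (-0.9992, -0.0391)
n_4 = (-0.0989, -0.9951)
  (0,1): δ = 101.80°  ·
  (0,2): δ = 39.15°  ·
  (0,3): δ = 30.19°  ✓
  (0,4): δ = 112.27°  ·
  (1,2): δ = 117.34°  ·
  (1,3): δ = 48.01°  ·
  (1,4): δ = 34.07°  ✓
  (2,3): δ = 110.66°  ·
  (2,4): δ = 28.58°  ✓
  (3,4): δ = 97.92°  ·
antipodal pairs: 3

count = 3; pairs: (0,3), (1,4), (2,4)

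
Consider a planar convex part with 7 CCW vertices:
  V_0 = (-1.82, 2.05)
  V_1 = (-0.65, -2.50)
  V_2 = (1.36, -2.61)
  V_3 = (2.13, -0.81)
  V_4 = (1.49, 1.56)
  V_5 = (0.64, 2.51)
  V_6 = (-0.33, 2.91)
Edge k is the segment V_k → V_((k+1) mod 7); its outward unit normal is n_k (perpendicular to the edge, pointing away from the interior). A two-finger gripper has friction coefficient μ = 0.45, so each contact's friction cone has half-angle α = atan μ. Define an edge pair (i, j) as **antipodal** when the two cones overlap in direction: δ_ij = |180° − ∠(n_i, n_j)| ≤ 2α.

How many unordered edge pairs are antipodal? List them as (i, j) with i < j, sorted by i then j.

count = 7; pairs: (0,2), (0,3), (0,4), (1,4), (1,5), (1,6), (2,6)

α = atan 0.45 = 24.23°;  2α = 48.46°
n_0 = (-0.9685, -0.2490)
n_1 = (-0.0546, -0.9985)
n_2 = (+0.9194, -0.3933)
n_3 = (+0.9654, +0.2607)
n_4 = (+0.7452, +0.6668)
n_5 = (+0.3812, +0.9245)
n_6 = (-0.4999, +0.8661)
  (0,1): δ = 107.55°  ·
  (0,2): δ = 37.58°  ✓
  (0,3): δ = 0.69°  ✓
  (0,4): δ = 27.40°  ✓
  (0,5): δ = 53.17°  ·
  (0,6): δ = 105.57°  ·
  (1,2): δ = 110.03°  ·
  (1,3): δ = 71.76°  ·
  (1,4): δ = 45.05°  ✓
  (1,5): δ = 19.28°  ✓
  (1,6): δ = 33.13°  ✓
  (2,3): δ = 141.73°  ·
  (2,4): δ = 115.02°  ·
  (2,5): δ = 89.25°  ·
  (2,6): δ = 36.85°  ✓
  (3,4): δ = 153.29°  ·
  (3,5): δ = 127.52°  ·
  (3,6): δ = 75.12°  ·
  (4,5): δ = 154.23°  ·
  (4,6): δ = 101.83°  ·
  (5,6): δ = 127.60°  ·
antipodal pairs: 7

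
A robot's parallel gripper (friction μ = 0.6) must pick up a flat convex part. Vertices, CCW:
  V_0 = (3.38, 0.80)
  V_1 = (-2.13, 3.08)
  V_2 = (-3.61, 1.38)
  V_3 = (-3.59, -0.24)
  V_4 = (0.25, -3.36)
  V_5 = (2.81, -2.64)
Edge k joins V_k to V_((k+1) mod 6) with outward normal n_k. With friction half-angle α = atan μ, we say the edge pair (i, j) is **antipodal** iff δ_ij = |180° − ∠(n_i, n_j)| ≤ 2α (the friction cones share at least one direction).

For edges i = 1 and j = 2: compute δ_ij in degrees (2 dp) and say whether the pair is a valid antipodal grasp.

α = atan 0.6 = 30.96°;  2α = 61.93°
edge 1: e_1 = (-1.48, -1.70);  n_1 = (-0.7542, +0.6566)
edge 2: e_2 = (+0.02, -1.62);  n_2 = (-0.9999, -0.0123)
∠(n_1, n_2) = 41.75°
δ = |180° − 41.75°| = 138.25°
138.25° > 2α = 61.93°  →  invalid

δ = 138.25°, invalid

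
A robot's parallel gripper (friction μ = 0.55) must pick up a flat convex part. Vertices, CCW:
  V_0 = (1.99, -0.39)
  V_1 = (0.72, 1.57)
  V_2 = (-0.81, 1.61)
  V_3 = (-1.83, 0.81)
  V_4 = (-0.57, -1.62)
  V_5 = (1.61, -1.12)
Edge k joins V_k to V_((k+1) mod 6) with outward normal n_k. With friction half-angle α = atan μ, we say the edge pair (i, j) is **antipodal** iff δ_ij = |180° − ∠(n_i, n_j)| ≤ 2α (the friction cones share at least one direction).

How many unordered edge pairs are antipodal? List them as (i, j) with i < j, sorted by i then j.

α = atan 0.55 = 28.81°;  2α = 57.62°
n_0 = (+0.8392, +0.5438)
n_1 = (+0.0261, +0.9997)
n_2 = (-0.6171, +0.7869)
n_3 = (-0.8878, -0.4603)
n_4 = (+0.2236, -0.9747)
n_5 = (+0.8870, -0.4617)
  (0,1): δ = 124.44°  ·
  (0,2): δ = 84.83°  ·
  (0,3): δ = 5.53°  ✓
  (0,4): δ = 69.98°  ·
  (0,5): δ = 119.56°  ·
  (1,2): δ = 140.39°  ·
  (1,3): δ = 61.09°  ·
  (1,4): δ = 14.42°  ✓
  (1,5): δ = 64.00°  ·
  (2,3): δ = 100.70°  ·
  (2,4): δ = 25.19°  ✓
  (2,5): δ = 24.39°  ✓
  (3,4): δ = 104.49°  ·
  (3,5): δ = 54.91°  ✓
  (4,5): δ = 130.42°  ·
antipodal pairs: 5

count = 5; pairs: (0,3), (1,4), (2,4), (2,5), (3,5)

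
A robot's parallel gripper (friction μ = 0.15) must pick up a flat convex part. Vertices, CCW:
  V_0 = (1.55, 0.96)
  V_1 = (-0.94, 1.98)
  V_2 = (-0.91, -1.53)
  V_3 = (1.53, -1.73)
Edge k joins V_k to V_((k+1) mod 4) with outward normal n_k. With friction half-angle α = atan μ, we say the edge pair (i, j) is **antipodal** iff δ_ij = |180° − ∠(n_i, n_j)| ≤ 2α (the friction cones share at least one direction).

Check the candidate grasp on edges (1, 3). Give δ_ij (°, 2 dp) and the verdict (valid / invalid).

α = atan 0.15 = 8.53°;  2α = 17.06°
edge 1: e_1 = (+0.03, -3.51);  n_1 = (-1.0000, -0.0085)
edge 3: e_3 = (+0.02, +2.69);  n_3 = (+1.0000, -0.0074)
∠(n_1, n_3) = 179.08°
δ = |180° − 179.08°| = 0.92°
0.92° ≤ 2α = 17.06°  →  valid

δ = 0.92°, valid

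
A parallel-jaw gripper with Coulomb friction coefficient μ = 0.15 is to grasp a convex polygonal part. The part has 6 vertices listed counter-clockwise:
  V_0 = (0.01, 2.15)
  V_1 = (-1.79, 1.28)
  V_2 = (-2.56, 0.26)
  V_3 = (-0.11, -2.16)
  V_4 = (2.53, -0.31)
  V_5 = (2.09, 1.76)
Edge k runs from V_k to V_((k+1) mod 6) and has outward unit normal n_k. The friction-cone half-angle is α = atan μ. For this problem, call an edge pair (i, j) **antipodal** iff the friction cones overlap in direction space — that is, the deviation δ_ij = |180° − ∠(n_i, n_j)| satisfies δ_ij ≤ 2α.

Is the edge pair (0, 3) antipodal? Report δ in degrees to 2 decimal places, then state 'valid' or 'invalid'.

α = atan 0.15 = 8.53°;  2α = 17.06°
edge 0: e_0 = (-1.80, -0.87);  n_0 = (-0.4352, +0.9003)
edge 3: e_3 = (+2.64, +1.85);  n_3 = (+0.5739, -0.8189)
∠(n_0, n_3) = 170.77°
δ = |180° − 170.77°| = 9.23°
9.23° ≤ 2α = 17.06°  →  valid

δ = 9.23°, valid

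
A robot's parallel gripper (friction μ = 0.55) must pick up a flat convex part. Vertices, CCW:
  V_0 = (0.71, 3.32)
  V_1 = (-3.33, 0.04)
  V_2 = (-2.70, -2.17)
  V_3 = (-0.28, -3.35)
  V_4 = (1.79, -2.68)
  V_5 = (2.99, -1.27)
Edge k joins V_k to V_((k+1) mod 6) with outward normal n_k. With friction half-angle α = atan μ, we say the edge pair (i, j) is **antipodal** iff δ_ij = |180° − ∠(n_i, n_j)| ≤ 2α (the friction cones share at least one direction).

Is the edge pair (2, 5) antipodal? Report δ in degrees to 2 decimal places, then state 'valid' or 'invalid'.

α = atan 0.55 = 28.81°;  2α = 57.62°
edge 2: e_2 = (+2.42, -1.18);  n_2 = (-0.4383, -0.8988)
edge 5: e_5 = (-2.28, +4.59);  n_5 = (+0.8956, +0.4449)
∠(n_2, n_5) = 142.41°
δ = |180° − 142.41°| = 37.59°
37.59° ≤ 2α = 57.62°  →  valid

δ = 37.59°, valid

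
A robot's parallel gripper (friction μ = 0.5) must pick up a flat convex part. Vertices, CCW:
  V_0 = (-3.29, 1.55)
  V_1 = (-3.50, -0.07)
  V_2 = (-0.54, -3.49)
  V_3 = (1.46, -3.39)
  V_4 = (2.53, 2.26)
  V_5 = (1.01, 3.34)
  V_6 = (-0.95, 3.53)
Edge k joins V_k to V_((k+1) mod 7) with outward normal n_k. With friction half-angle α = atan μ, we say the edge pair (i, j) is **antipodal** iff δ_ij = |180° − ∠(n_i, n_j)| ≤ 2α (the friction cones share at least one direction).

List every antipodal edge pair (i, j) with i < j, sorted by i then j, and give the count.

α = atan 0.5 = 26.57°;  2α = 53.13°
n_0 = (-0.9917, +0.1286)
n_1 = (-0.7561, -0.6544)
n_2 = (+0.0499, -0.9988)
n_3 = (+0.9825, -0.1861)
n_4 = (+0.5792, +0.8152)
n_5 = (+0.0965, +0.9953)
n_6 = (-0.6459, +0.7634)
  (0,1): δ = 131.74°  ·
  (0,2): δ = 79.75°  ·
  (0,3): δ = 3.34°  ✓
  (0,4): δ = 61.99°  ·
  (0,5): δ = 91.85°  ·
  (0,6): δ = 137.62°  ·
  (1,2): δ = 128.01°  ·
  (1,3): δ = 51.60°  ✓
  (1,4): δ = 13.73°  ✓
  (1,5): δ = 43.59°  ✓
  (1,6): δ = 89.36°  ·
  (2,3): δ = 103.59°  ·
  (2,4): δ = 38.26°  ✓
  (2,5): δ = 8.40°  ✓
  (2,6): δ = 37.37°  ✓
  (3,4): δ = 114.67°  ·
  (3,5): δ = 84.81°  ·
  (3,6): δ = 39.04°  ✓
  (4,5): δ = 150.14°  ·
  (4,6): δ = 104.37°  ·
  (5,6): δ = 134.23°  ·
antipodal pairs: 8

count = 8; pairs: (0,3), (1,3), (1,4), (1,5), (2,4), (2,5), (2,6), (3,6)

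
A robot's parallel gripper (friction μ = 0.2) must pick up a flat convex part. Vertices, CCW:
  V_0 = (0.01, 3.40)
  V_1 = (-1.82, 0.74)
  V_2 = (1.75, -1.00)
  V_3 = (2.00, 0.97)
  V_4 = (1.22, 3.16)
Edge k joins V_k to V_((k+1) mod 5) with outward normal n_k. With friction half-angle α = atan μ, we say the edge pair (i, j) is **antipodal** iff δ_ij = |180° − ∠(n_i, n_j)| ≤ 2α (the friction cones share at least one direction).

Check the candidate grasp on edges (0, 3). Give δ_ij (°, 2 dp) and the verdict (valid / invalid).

α = atan 0.2 = 11.31°;  2α = 22.62°
edge 0: e_0 = (-1.83, -2.66);  n_0 = (-0.8239, +0.5668)
edge 3: e_3 = (-0.78, +2.19);  n_3 = (+0.9420, +0.3355)
∠(n_0, n_3) = 125.87°
δ = |180° − 125.87°| = 54.13°
54.13° > 2α = 22.62°  →  invalid

δ = 54.13°, invalid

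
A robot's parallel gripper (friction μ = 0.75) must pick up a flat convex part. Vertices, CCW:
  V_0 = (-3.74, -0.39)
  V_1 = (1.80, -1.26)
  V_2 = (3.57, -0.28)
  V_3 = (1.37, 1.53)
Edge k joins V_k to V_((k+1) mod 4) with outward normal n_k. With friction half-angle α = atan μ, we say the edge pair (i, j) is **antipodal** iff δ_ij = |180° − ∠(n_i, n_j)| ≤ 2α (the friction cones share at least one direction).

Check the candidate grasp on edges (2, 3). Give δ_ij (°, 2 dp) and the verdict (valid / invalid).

δ = 119.96°, invalid

α = atan 0.75 = 36.87°;  2α = 73.74°
edge 2: e_2 = (-2.20, +1.81);  n_2 = (+0.6353, +0.7722)
edge 3: e_3 = (-5.11, -1.92);  n_3 = (-0.3517, +0.9361)
∠(n_2, n_3) = 60.04°
δ = |180° − 60.04°| = 119.96°
119.96° > 2α = 73.74°  →  invalid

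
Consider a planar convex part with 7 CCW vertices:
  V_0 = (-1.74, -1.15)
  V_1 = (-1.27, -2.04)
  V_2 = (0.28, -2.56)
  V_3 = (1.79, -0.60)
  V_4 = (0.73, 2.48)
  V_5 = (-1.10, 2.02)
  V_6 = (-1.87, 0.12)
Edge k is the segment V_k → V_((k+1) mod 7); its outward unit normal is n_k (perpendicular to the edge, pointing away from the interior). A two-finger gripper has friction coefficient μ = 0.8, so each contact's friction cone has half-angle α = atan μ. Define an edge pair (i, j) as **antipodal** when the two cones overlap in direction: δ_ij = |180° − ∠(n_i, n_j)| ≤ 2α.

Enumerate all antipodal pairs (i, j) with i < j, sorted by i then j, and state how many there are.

count = 10; pairs: (0,2), (0,3), (0,4), (1,3), (1,4), (2,4), (2,5), (2,6), (3,5), (3,6)

α = atan 0.8 = 38.66°;  2α = 77.32°
n_0 = (-0.8843, -0.4670)
n_1 = (-0.3181, -0.9481)
n_2 = (+0.7922, -0.6103)
n_3 = (+0.9456, +0.3254)
n_4 = (-0.2438, +0.9698)
n_5 = (-0.9268, +0.3756)
n_6 = (-0.9948, -0.1018)
  (0,1): δ = 136.38°  ·
  (0,2): δ = 65.45°  ✓
  (0,3): δ = 8.85°  ✓
  (0,4): δ = 76.27°  ✓
  (0,5): δ = 130.10°  ·
  (0,6): δ = 158.01°  ·
  (1,2): δ = 109.07°  ·
  (1,3): δ = 52.46°  ✓
  (1,4): δ = 32.66°  ✓
  (1,5): δ = 86.48°  ·
  (1,6): δ = 114.39°  ·
  (2,3): δ = 123.40°  ·
  (2,4): δ = 38.28°  ✓
  (2,5): δ = 15.55°  ✓
  (2,6): δ = 43.46°  ✓
  (3,4): δ = 94.88°  ·
  (3,5): δ = 41.05°  ✓
  (3,6): δ = 13.15°  ✓
  (4,5): δ = 126.17°  ·
  (4,6): δ = 98.27°  ·
  (5,6): δ = 152.09°  ·
antipodal pairs: 10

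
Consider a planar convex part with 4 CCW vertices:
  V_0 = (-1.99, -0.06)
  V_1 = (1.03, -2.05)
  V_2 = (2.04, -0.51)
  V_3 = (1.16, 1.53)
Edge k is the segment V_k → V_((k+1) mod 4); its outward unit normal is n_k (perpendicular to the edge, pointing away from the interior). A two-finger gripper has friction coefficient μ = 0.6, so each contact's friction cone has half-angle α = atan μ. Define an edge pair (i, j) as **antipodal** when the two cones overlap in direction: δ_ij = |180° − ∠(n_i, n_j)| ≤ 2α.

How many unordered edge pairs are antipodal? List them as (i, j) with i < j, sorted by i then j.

α = atan 0.6 = 30.96°;  2α = 61.93°
n_0 = (-0.5502, -0.8350)
n_1 = (+0.8362, -0.5484)
n_2 = (+0.9182, +0.3961)
n_3 = (-0.4506, +0.8927)
  (0,1): δ = 89.88°  ·
  (0,2): δ = 33.28°  ✓
  (0,3): δ = 60.17°  ✓
  (1,2): δ = 123.41°  ·
  (1,3): δ = 29.96°  ✓
  (2,3): δ = 86.55°  ·
antipodal pairs: 3

count = 3; pairs: (0,2), (0,3), (1,3)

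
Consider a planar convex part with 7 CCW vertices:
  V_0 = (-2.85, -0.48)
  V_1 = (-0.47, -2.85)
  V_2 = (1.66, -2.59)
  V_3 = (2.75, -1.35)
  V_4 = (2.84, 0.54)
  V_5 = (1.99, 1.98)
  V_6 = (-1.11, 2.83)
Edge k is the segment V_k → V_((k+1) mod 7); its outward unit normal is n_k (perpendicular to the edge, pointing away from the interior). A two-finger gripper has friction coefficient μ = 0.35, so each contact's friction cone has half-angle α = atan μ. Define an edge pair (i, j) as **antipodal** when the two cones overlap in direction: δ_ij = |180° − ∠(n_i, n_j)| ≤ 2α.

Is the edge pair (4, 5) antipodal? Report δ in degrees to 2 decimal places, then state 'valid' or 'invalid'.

α = atan 0.35 = 19.29°;  2α = 38.58°
edge 4: e_4 = (-0.85, +1.44);  n_4 = (+0.8612, +0.5083)
edge 5: e_5 = (-3.10, +0.85);  n_5 = (+0.2644, +0.9644)
∠(n_4, n_5) = 44.11°
δ = |180° − 44.11°| = 135.89°
135.89° > 2α = 38.58°  →  invalid

δ = 135.89°, invalid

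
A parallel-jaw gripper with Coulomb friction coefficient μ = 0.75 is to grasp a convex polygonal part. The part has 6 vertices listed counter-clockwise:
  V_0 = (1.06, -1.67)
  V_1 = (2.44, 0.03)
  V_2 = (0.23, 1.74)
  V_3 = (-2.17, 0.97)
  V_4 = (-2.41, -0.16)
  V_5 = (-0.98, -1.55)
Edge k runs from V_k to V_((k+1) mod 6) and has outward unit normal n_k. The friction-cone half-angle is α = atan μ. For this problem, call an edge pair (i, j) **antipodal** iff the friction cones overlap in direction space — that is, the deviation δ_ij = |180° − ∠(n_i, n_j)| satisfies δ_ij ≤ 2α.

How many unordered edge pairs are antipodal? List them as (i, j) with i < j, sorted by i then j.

α = atan 0.75 = 36.87°;  2α = 73.74°
n_0 = (+0.7764, -0.6302)
n_1 = (+0.6120, +0.7909)
n_2 = (-0.3055, +0.9522)
n_3 = (-0.9782, +0.2078)
n_4 = (-0.6970, -0.7171)
n_5 = (-0.0587, -0.9983)
  (0,1): δ = 88.66°  ·
  (0,2): δ = 33.14°  ✓
  (0,3): δ = 27.08°  ✓
  (0,4): δ = 84.88°  ·
  (0,5): δ = 125.70°  ·
  (1,2): δ = 124.48°  ·
  (1,3): δ = 64.26°  ✓
  (1,4): δ = 6.46°  ✓
  (1,5): δ = 34.36°  ✓
  (2,3): δ = 119.78°  ·
  (2,4): δ = 61.98°  ✓
  (2,5): δ = 21.15°  ✓
  (3,4): δ = 122.20°  ·
  (3,5): δ = 81.38°  ·
  (4,5): δ = 139.18°  ·
antipodal pairs: 7

count = 7; pairs: (0,2), (0,3), (1,3), (1,4), (1,5), (2,4), (2,5)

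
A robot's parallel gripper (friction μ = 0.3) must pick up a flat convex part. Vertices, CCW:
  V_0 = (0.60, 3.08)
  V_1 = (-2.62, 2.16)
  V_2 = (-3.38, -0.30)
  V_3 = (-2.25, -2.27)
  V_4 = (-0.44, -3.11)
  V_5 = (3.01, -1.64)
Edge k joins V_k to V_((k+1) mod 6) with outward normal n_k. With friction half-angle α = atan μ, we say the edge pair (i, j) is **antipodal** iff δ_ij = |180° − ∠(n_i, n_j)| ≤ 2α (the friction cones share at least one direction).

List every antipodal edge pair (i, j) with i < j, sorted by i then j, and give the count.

count = 2; pairs: (0,4), (2,5)

α = atan 0.3 = 16.70°;  2α = 33.40°
n_0 = (-0.2747, +0.9615)
n_1 = (-0.9554, +0.2952)
n_2 = (-0.8674, -0.4976)
n_3 = (-0.4210, -0.9071)
n_4 = (+0.3920, -0.9200)
n_5 = (+0.8906, +0.4547)
  (0,1): δ = 123.11°  ·
  (0,2): δ = 76.11°  ·
  (0,3): δ = 40.84°  ·
  (0,4): δ = 7.13°  ✓
  (0,5): δ = 101.10°  ·
  (1,2): δ = 132.99°  ·
  (1,3): δ = 97.73°  ·
  (1,4): δ = 49.75°  ·
  (1,5): δ = 44.22°  ·
  (2,3): δ = 144.73°  ·
  (2,4): δ = 96.76°  ·
  (2,5): δ = 2.79°  ✓
  (3,4): δ = 132.03°  ·
  (3,5): δ = 38.06°  ·
  (4,5): δ = 86.03°  ·
antipodal pairs: 2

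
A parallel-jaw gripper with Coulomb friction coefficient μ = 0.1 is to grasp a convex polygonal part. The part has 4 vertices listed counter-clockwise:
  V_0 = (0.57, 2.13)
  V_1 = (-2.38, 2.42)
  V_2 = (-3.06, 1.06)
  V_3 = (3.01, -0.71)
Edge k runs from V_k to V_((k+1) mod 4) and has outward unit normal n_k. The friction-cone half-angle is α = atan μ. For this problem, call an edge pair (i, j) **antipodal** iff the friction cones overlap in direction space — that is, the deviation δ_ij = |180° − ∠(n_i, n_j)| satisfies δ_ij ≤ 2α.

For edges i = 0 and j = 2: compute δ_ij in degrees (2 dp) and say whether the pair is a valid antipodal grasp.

α = atan 0.1 = 5.71°;  2α = 11.42°
edge 0: e_0 = (-2.95, +0.29);  n_0 = (+0.0978, +0.9952)
edge 2: e_2 = (+6.07, -1.77);  n_2 = (-0.2799, -0.9600)
∠(n_0, n_2) = 169.36°
δ = |180° − 169.36°| = 10.64°
10.64° ≤ 2α = 11.42°  →  valid

δ = 10.64°, valid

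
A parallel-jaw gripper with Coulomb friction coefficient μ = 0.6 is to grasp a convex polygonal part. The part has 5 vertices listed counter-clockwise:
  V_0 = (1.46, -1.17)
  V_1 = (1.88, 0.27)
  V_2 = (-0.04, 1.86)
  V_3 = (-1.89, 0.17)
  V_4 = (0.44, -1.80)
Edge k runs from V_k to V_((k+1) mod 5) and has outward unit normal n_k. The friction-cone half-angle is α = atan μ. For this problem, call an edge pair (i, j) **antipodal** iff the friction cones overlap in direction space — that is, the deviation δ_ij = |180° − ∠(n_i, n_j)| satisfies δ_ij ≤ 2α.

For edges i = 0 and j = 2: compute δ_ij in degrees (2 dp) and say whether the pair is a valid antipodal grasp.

α = atan 0.6 = 30.96°;  2α = 61.93°
edge 0: e_0 = (+0.42, +1.44);  n_0 = (+0.9600, -0.2800)
edge 2: e_2 = (-1.85, -1.69);  n_2 = (-0.6745, +0.7383)
∠(n_0, n_2) = 148.67°
δ = |180° − 148.67°| = 31.33°
31.33° ≤ 2α = 61.93°  →  valid

δ = 31.33°, valid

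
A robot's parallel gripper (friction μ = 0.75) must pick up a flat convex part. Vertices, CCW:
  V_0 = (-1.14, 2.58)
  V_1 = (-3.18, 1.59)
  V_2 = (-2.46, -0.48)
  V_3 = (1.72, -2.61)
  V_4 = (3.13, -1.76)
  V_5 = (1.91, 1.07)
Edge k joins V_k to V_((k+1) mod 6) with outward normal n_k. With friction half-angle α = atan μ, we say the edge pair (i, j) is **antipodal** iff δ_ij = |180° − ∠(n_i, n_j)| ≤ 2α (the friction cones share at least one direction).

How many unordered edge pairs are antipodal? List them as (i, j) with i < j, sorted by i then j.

count = 7; pairs: (0,2), (0,3), (1,4), (1,5), (2,4), (2,5), (3,5)

α = atan 0.75 = 36.87°;  2α = 73.74°
n_0 = (-0.4366, +0.8997)
n_1 = (-0.9445, -0.3285)
n_2 = (-0.4540, -0.8910)
n_3 = (+0.5163, -0.8564)
n_4 = (+0.9183, +0.3959)
n_5 = (+0.4437, +0.8962)
  (0,1): δ = 96.71°  ·
  (0,2): δ = 52.89°  ✓
  (0,3): δ = 5.20°  ✓
  (0,4): δ = 87.43°  ·
  (0,5): δ = 127.77°  ·
  (1,2): δ = 136.18°  ·
  (1,3): δ = 78.10°  ·
  (1,4): δ = 4.14°  ✓
  (1,5): δ = 44.48°  ✓
  (2,3): δ = 121.91°  ·
  (2,4): δ = 39.68°  ✓
  (2,5): δ = 0.66°  ✓
  (3,4): δ = 97.76°  ·
  (3,5): δ = 57.42°  ✓
  (4,5): δ = 139.66°  ·
antipodal pairs: 7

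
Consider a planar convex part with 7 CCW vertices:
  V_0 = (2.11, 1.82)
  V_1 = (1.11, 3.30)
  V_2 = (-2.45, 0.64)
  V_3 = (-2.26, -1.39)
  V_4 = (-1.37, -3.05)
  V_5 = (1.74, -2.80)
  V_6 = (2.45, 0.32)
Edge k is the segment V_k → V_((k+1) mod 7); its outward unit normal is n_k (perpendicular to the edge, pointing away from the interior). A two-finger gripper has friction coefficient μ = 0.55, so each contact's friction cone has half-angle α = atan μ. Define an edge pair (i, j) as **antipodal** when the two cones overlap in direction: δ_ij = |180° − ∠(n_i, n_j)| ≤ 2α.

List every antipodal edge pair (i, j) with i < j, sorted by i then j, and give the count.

α = atan 0.55 = 28.81°;  2α = 57.62°
n_0 = (+0.8286, +0.5599)
n_1 = (-0.5986, +0.8011)
n_2 = (-0.9956, -0.0932)
n_3 = (-0.8813, -0.4725)
n_4 = (+0.0801, -0.9968)
n_5 = (+0.9751, -0.2219)
n_6 = (+0.9753, +0.2211)
  (0,1): δ = 87.28°  ·
  (0,2): δ = 28.70°  ✓
  (0,3): δ = 5.85°  ✓
  (0,4): δ = 60.55°  ·
  (0,5): δ = 133.13°  ·
  (0,6): δ = 158.73°  ·
  (1,2): δ = 121.42°  ·
  (1,3): δ = 98.57°  ·
  (1,4): δ = 32.17°  ✓
  (1,5): δ = 40.41°  ✓
  (1,6): δ = 66.00°  ·
  (2,3): δ = 157.15°  ·
  (2,4): δ = 90.75°  ·
  (2,5): δ = 18.17°  ✓
  (2,6): δ = 7.42°  ✓
  (3,4): δ = 113.60°  ·
  (3,5): δ = 41.02°  ✓
  (3,6): δ = 15.43°  ✓
  (4,5): δ = 107.42°  ·
  (4,6): δ = 81.82°  ·
  (5,6): δ = 154.41°  ·
antipodal pairs: 8

count = 8; pairs: (0,2), (0,3), (1,4), (1,5), (2,5), (2,6), (3,5), (3,6)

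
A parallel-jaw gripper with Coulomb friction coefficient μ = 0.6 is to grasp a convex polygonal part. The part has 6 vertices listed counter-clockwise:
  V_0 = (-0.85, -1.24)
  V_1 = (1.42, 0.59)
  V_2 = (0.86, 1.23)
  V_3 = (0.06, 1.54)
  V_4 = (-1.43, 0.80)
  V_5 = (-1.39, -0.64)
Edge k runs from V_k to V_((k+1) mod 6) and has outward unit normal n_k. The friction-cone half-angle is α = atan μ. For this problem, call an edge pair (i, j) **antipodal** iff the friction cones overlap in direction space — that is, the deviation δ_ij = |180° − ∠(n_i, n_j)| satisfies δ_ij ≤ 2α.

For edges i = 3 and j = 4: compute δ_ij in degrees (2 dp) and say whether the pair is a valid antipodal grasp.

δ = 114.82°, invalid

α = atan 0.6 = 30.96°;  2α = 61.93°
edge 3: e_3 = (-1.49, -0.74);  n_3 = (-0.4448, +0.8956)
edge 4: e_4 = (+0.04, -1.44);  n_4 = (-0.9996, -0.0278)
∠(n_3, n_4) = 65.18°
δ = |180° − 65.18°| = 114.82°
114.82° > 2α = 61.93°  →  invalid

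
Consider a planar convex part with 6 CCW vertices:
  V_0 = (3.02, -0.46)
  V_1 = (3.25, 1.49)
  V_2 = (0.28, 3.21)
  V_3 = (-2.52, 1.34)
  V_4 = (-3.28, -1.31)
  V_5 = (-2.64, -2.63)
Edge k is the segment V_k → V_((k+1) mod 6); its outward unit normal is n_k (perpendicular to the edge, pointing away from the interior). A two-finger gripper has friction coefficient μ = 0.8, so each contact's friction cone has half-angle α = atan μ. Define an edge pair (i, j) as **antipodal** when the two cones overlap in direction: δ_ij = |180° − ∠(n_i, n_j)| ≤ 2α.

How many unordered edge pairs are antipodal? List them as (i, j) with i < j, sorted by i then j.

count = 8; pairs: (0,2), (0,3), (0,4), (1,3), (1,4), (1,5), (2,5), (3,5)

α = atan 0.8 = 38.66°;  2α = 77.32°
n_0 = (+0.9931, -0.1171)
n_1 = (+0.5012, +0.8654)
n_2 = (-0.5554, +0.8316)
n_3 = (-0.9612, +0.2757)
n_4 = (-0.8998, -0.4363)
n_5 = (+0.3580, -0.9337)
  (0,1): δ = 113.35°  ·
  (0,2): δ = 49.54°  ✓
  (0,3): δ = 9.28°  ✓
  (0,4): δ = 32.59°  ✓
  (0,5): δ = 117.70°  ·
  (1,2): δ = 116.19°  ·
  (1,3): δ = 75.93°  ✓
  (1,4): δ = 34.06°  ✓
  (1,5): δ = 51.05°  ✓
  (2,3): δ = 139.74°  ·
  (2,4): δ = 97.87°  ·
  (2,5): δ = 12.76°  ✓
  (3,4): δ = 138.13°  ·
  (3,5): δ = 53.02°  ✓
  (4,5): δ = 94.89°  ·
antipodal pairs: 8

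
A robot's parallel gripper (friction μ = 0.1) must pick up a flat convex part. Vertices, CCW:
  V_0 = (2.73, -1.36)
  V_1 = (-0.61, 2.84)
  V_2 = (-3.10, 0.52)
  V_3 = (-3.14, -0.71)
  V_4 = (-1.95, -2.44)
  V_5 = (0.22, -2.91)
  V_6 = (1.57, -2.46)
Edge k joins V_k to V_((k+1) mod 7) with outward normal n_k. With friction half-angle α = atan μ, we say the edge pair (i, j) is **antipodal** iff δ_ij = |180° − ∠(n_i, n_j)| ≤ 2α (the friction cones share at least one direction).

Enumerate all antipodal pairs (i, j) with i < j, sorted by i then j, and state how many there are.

count = 2; pairs: (0,3), (1,6)

α = atan 0.1 = 5.71°;  2α = 11.42°
n_0 = (+0.7827, +0.6224)
n_1 = (-0.6817, +0.7316)
n_2 = (-0.9995, +0.0325)
n_3 = (-0.8239, -0.5667)
n_4 = (-0.2117, -0.9773)
n_5 = (+0.3162, -0.9487)
n_6 = (+0.6881, -0.7256)
  (0,1): δ = 85.52°  ·
  (0,2): δ = 40.36°  ·
  (0,3): δ = 3.97°  ✓
  (0,4): δ = 39.29°  ·
  (0,5): δ = 69.94°  ·
  (0,6): δ = 94.99°  ·
  (1,2): δ = 134.84°  ·
  (1,3): δ = 98.45°  ·
  (1,4): δ = 55.20°  ·
  (1,5): δ = 24.54°  ·
  (1,6): δ = 0.50°  ✓
  (2,3): δ = 143.61°  ·
  (2,4): δ = 100.36°  ·
  (2,5): δ = 69.70°  ·
  (2,6): δ = 44.66°  ·
  (3,4): δ = 136.74°  ·
  (3,5): δ = 106.09°  ·
  (3,6): δ = 81.04°  ·
  (4,5): δ = 149.34°  ·
  (4,6): δ = 124.30°  ·
  (5,6): δ = 154.96°  ·
antipodal pairs: 2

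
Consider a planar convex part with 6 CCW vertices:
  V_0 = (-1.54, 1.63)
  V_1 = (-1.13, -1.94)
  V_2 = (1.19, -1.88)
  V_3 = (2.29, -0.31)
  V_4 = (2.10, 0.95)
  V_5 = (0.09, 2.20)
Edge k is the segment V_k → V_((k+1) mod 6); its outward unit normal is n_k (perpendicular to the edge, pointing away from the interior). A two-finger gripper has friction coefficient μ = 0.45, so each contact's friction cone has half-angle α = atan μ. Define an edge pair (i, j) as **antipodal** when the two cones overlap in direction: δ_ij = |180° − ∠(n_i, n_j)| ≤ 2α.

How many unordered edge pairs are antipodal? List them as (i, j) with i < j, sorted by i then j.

α = atan 0.45 = 24.23°;  2α = 48.46°
n_0 = (-0.9935, -0.1141)
n_1 = (+0.0259, -0.9997)
n_2 = (+0.8190, -0.5738)
n_3 = (+0.9888, +0.1491)
n_4 = (+0.5281, +0.8492)
n_5 = (-0.3301, +0.9439)
  (0,1): δ = 95.07°  ·
  (0,2): δ = 41.57°  ✓
  (0,3): δ = 2.02°  ✓
  (0,4): δ = 51.57°  ·
  (0,5): δ = 102.72°  ·
  (1,2): δ = 126.50°  ·
  (1,3): δ = 82.91°  ·
  (1,4): δ = 33.36°  ✓
  (1,5): δ = 17.79°  ✓
  (2,3): δ = 136.41°  ·
  (2,4): δ = 86.86°  ·
  (2,5): δ = 35.71°  ✓
  (3,4): δ = 130.45°  ·
  (3,5): δ = 79.30°  ·
  (4,5): δ = 128.85°  ·
antipodal pairs: 5

count = 5; pairs: (0,2), (0,3), (1,4), (1,5), (2,5)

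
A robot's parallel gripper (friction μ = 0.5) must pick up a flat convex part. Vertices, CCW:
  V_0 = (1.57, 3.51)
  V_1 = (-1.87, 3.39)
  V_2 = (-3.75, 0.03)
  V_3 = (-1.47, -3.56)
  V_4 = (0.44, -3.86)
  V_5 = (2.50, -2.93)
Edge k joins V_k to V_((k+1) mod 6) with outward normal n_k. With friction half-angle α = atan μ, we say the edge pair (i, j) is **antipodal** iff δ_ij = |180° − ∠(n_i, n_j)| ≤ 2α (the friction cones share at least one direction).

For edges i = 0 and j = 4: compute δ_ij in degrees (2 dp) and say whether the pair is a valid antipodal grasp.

δ = 22.30°, valid

α = atan 0.5 = 26.57°;  2α = 53.13°
edge 0: e_0 = (-3.44, -0.12);  n_0 = (-0.0349, +0.9994)
edge 4: e_4 = (+2.06, +0.93);  n_4 = (+0.4115, -0.9114)
∠(n_0, n_4) = 157.70°
δ = |180° − 157.70°| = 22.30°
22.30° ≤ 2α = 53.13°  →  valid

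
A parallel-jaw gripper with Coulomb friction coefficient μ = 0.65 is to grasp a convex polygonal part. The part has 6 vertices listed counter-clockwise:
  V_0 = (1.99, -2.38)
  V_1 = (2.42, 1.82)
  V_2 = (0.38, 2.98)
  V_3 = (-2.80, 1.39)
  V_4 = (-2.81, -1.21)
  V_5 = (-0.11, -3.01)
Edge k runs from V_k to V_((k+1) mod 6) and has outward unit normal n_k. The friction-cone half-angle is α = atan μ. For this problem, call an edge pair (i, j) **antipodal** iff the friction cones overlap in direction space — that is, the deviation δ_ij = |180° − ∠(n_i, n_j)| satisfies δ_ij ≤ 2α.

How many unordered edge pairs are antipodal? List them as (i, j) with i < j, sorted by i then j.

count = 8; pairs: (0,2), (0,3), (0,4), (1,3), (1,4), (1,5), (2,4), (2,5)

α = atan 0.65 = 33.02°;  2α = 66.05°
n_0 = (+0.9948, -0.1018)
n_1 = (+0.4943, +0.8693)
n_2 = (-0.4472, +0.8944)
n_3 = (-1.0000, +0.0038)
n_4 = (-0.5547, -0.8321)
n_5 = (+0.2873, -0.9578)
  (0,1): δ = 113.78°  ·
  (0,2): δ = 57.59°  ✓
  (0,3): δ = 5.63°  ✓
  (0,4): δ = 62.16°  ✓
  (0,5): δ = 112.54°  ·
  (1,2): δ = 123.81°  ·
  (1,3): δ = 60.60°  ✓
  (1,4): δ = 4.07°  ✓
  (1,5): δ = 46.32°  ✓
  (2,3): δ = 116.79°  ·
  (2,4): δ = 60.26°  ✓
  (2,5): δ = 9.87°  ✓
  (3,4): δ = 123.47°  ·
  (3,5): δ = 73.08°  ·
  (4,5): δ = 129.61°  ·
antipodal pairs: 8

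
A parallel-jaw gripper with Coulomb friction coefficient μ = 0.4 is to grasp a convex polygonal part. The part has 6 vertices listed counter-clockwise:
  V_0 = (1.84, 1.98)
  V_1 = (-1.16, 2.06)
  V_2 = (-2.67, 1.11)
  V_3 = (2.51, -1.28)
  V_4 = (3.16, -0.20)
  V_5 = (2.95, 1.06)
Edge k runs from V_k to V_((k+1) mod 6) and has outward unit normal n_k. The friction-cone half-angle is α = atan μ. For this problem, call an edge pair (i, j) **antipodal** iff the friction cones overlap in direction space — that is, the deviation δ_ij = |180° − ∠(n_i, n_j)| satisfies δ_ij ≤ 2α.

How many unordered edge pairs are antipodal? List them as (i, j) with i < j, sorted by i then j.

α = atan 0.4 = 21.80°;  2α = 43.60°
n_0 = (+0.0267, +0.9996)
n_1 = (-0.5325, +0.8464)
n_2 = (-0.4189, -0.9080)
n_3 = (+0.8568, -0.5157)
n_4 = (+0.9864, +0.1644)
n_5 = (+0.6381, +0.7699)
  (0,1): δ = 146.30°  ·
  (0,2): δ = 23.24°  ✓
  (0,3): δ = 60.49°  ·
  (0,4): δ = 100.99°  ·
  (0,5): δ = 141.87°  ·
  (1,2): δ = 56.94°  ·
  (1,3): δ = 26.78°  ✓
  (1,4): δ = 67.29°  ·
  (1,5): δ = 108.17°  ·
  (2,3): δ = 96.27°  ·
  (2,4): δ = 55.77°  ·
  (2,5): δ = 14.88°  ✓
  (3,4): δ = 139.50°  ·
  (3,5): δ = 98.61°  ·
  (4,5): δ = 139.12°  ·
antipodal pairs: 3

count = 3; pairs: (0,2), (1,3), (2,5)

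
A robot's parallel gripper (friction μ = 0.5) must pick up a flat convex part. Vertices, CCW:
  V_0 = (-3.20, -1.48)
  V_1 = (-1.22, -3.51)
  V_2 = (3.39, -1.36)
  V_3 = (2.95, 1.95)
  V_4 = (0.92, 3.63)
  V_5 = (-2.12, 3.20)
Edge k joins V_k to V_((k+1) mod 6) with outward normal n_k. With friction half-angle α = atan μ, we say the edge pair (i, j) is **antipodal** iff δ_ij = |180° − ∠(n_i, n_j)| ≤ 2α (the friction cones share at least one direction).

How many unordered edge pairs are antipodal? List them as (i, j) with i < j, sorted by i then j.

count = 5; pairs: (0,2), (0,3), (1,4), (1,5), (2,5)

α = atan 0.5 = 26.57°;  2α = 53.13°
n_0 = (-0.7159, -0.6982)
n_1 = (+0.4227, -0.9063)
n_2 = (+0.9913, +0.1318)
n_3 = (+0.6376, +0.7704)
n_4 = (-0.1401, +0.9901)
n_5 = (-0.9744, +0.2249)
  (0,1): δ = 109.28°  ·
  (0,2): δ = 36.71°  ✓
  (0,3): δ = 6.10°  ✓
  (0,4): δ = 53.77°  ·
  (0,5): δ = 122.72°  ·
  (1,2): δ = 107.43°  ·
  (1,3): δ = 64.61°  ·
  (1,4): δ = 16.95°  ✓
  (1,5): δ = 52.00°  ✓
  (2,3): δ = 137.18°  ·
  (2,4): δ = 89.52°  ·
  (2,5): δ = 20.57°  ✓
  (3,4): δ = 132.34°  ·
  (3,5): δ = 63.38°  ·
  (4,5): δ = 111.05°  ·
antipodal pairs: 5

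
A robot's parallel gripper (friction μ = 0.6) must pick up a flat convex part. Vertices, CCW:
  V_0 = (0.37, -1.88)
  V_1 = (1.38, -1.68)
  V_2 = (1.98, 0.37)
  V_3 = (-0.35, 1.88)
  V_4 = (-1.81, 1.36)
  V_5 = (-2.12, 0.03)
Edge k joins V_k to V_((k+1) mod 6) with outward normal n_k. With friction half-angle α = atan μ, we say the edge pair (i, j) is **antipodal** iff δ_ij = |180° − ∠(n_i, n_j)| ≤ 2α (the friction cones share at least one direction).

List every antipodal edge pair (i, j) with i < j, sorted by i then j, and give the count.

count = 6; pairs: (0,2), (0,3), (1,3), (1,4), (2,5), (3,5)

α = atan 0.6 = 30.96°;  2α = 61.93°
n_0 = (+0.1942, -0.9810)
n_1 = (+0.9597, -0.2809)
n_2 = (+0.5438, +0.8392)
n_3 = (-0.3355, +0.9420)
n_4 = (-0.9739, +0.2270)
n_5 = (-0.6086, -0.7935)
  (0,1): δ = 117.51°  ·
  (0,2): δ = 44.15°  ✓
  (0,3): δ = 8.40°  ✓
  (0,4): δ = 65.68°  ·
  (0,5): δ = 131.31°  ·
  (1,2): δ = 106.63°  ·
  (1,3): δ = 54.08°  ✓
  (1,4): δ = 3.19°  ✓
  (1,5): δ = 68.82°  ·
  (2,3): δ = 127.45°  ·
  (2,4): δ = 70.17°  ·
  (2,5): δ = 4.54°  ✓
  (3,4): δ = 122.72°  ·
  (3,5): δ = 57.09°  ✓
  (4,5): δ = 114.37°  ·
antipodal pairs: 6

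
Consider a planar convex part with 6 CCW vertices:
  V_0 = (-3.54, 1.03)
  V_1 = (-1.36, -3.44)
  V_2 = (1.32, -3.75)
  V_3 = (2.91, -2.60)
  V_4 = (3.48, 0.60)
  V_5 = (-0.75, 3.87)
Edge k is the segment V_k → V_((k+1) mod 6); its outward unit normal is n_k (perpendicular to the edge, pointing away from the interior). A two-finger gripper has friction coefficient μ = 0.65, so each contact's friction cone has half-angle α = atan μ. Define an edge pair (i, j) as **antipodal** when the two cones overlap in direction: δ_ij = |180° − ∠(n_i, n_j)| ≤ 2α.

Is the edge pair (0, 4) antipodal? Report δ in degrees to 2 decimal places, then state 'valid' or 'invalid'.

α = atan 0.65 = 33.02°;  2α = 66.05°
edge 0: e_0 = (+2.18, -4.47);  n_0 = (-0.8988, -0.4383)
edge 4: e_4 = (-4.23, +3.27);  n_4 = (+0.6116, +0.7912)
∠(n_0, n_4) = 153.70°
δ = |180° − 153.70°| = 26.30°
26.30° ≤ 2α = 66.05°  →  valid

δ = 26.30°, valid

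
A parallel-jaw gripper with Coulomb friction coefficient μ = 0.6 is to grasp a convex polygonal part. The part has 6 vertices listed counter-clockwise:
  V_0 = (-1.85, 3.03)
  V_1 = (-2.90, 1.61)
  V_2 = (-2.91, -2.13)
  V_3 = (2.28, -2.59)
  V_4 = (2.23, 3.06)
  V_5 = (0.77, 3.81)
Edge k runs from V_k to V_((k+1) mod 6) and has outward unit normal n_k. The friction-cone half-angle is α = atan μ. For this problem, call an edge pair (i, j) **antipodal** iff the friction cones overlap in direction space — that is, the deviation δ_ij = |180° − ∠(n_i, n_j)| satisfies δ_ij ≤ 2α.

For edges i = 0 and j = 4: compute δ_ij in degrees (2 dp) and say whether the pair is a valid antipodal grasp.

δ = 99.29°, invalid

α = atan 0.6 = 30.96°;  2α = 61.93°
edge 0: e_0 = (-1.05, -1.42);  n_0 = (-0.8041, +0.5946)
edge 4: e_4 = (-1.46, +0.75);  n_4 = (+0.4569, +0.8895)
∠(n_0, n_4) = 80.71°
δ = |180° − 80.71°| = 99.29°
99.29° > 2α = 61.93°  →  invalid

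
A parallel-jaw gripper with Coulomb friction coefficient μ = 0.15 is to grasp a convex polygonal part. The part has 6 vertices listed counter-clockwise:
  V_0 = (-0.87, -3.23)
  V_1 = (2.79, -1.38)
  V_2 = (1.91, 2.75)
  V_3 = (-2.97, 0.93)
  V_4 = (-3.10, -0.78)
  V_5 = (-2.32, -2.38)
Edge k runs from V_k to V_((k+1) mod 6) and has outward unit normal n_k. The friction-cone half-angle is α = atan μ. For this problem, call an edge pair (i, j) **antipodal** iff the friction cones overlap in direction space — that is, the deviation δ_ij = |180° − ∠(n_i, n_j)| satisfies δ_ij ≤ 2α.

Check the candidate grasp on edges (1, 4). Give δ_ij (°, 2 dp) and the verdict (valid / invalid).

δ = 13.96°, valid

α = atan 0.15 = 8.53°;  2α = 17.06°
edge 1: e_1 = (-0.88, +4.13);  n_1 = (+0.9780, +0.2084)
edge 4: e_4 = (+0.78, -1.60);  n_4 = (-0.8989, -0.4382)
∠(n_1, n_4) = 166.04°
δ = |180° − 166.04°| = 13.96°
13.96° ≤ 2α = 17.06°  →  valid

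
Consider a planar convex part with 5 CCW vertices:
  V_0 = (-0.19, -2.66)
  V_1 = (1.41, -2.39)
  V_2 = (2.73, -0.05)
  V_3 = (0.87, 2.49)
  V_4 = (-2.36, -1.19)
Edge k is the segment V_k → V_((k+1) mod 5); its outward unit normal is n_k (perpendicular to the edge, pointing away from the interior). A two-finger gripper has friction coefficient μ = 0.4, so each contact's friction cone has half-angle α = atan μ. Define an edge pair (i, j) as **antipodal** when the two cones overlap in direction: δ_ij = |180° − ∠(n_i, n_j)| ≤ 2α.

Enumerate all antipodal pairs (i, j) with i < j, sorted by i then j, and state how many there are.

α = atan 0.4 = 21.80°;  2α = 43.60°
n_0 = (+0.1664, -0.9861)
n_1 = (+0.8710, -0.4913)
n_2 = (+0.8068, +0.5908)
n_3 = (-0.7516, +0.6597)
n_4 = (-0.5608, -0.8279)
  (0,1): δ = 129.01°  ·
  (0,2): δ = 63.36°  ·
  (0,3): δ = 39.15°  ✓
  (0,4): δ = 136.31°  ·
  (1,2): δ = 114.36°  ·
  (1,3): δ = 11.85°  ✓
  (1,4): δ = 85.31°  ·
  (2,3): δ = 77.49°  ·
  (2,4): δ = 19.67°  ✓
  (3,4): δ = 82.84°  ·
antipodal pairs: 3

count = 3; pairs: (0,3), (1,3), (2,4)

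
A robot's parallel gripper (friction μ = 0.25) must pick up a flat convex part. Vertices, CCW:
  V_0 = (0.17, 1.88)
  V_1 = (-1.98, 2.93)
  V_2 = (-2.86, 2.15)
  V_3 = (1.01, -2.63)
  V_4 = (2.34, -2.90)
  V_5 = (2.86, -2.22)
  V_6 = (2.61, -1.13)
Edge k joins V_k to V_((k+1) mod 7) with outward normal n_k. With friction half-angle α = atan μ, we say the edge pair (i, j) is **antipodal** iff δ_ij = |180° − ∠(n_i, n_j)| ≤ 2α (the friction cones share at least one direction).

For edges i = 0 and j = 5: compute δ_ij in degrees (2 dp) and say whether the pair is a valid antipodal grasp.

δ = 128.95°, invalid

α = atan 0.25 = 14.04°;  2α = 28.07°
edge 0: e_0 = (-2.15, +1.05);  n_0 = (+0.4388, +0.8986)
edge 5: e_5 = (-0.25, +1.09);  n_5 = (+0.9747, +0.2236)
∠(n_0, n_5) = 51.05°
δ = |180° − 51.05°| = 128.95°
128.95° > 2α = 28.07°  →  invalid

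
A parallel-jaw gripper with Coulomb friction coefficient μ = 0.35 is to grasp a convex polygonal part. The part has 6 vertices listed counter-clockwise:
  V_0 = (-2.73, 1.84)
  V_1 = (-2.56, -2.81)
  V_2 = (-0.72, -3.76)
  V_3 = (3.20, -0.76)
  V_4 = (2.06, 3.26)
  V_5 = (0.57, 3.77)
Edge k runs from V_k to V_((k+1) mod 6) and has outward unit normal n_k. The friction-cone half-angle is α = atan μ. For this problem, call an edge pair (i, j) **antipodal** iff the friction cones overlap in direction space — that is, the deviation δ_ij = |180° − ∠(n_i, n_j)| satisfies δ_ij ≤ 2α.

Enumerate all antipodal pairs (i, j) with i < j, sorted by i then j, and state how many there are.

count = 3; pairs: (0,3), (1,4), (2,5)

α = atan 0.35 = 19.29°;  2α = 38.58°
n_0 = (-0.9993, -0.0365)
n_1 = (-0.4588, -0.8886)
n_2 = (+0.6078, -0.7941)
n_3 = (+0.9621, +0.2728)
n_4 = (+0.3238, +0.9461)
n_5 = (-0.5048, +0.8632)
  (0,1): δ = 119.40°  ·
  (0,2): δ = 54.67°  ·
  (0,3): δ = 13.74°  ✓
  (0,4): δ = 69.01°  ·
  (0,5): δ = 118.23°  ·
  (1,2): δ = 115.27°  ·
  (1,3): δ = 46.86°  ·
  (1,4): δ = 8.41°  ✓
  (1,5): δ = 57.63°  ·
  (2,3): δ = 111.59°  ·
  (2,4): δ = 56.32°  ·
  (2,5): δ = 7.11°  ✓
  (3,4): δ = 124.73°  ·
  (3,5): δ = 75.51°  ·
  (4,5): δ = 130.78°  ·
antipodal pairs: 3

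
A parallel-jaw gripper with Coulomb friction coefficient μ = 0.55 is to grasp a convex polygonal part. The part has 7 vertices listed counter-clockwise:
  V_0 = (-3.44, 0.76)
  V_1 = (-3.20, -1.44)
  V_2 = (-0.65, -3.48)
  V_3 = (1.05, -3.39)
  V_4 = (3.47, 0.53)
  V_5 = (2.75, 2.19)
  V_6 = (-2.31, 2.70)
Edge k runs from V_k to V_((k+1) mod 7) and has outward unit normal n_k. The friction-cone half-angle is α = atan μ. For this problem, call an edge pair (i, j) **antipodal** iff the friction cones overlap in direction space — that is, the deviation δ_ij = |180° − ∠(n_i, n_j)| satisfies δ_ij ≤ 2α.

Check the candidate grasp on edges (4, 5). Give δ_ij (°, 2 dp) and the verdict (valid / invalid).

α = atan 0.55 = 28.81°;  2α = 57.62°
edge 4: e_4 = (-0.72, +1.66);  n_4 = (+0.9174, +0.3979)
edge 5: e_5 = (-5.06, +0.51);  n_5 = (+0.1003, +0.9950)
∠(n_4, n_5) = 60.80°
δ = |180° − 60.80°| = 119.20°
119.20° > 2α = 57.62°  →  invalid

δ = 119.20°, invalid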